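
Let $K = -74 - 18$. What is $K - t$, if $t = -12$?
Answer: $-80$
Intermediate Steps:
$K = -92$ ($K = -74 - 18 = -92$)
$K - t = -92 - -12 = -92 + 12 = -80$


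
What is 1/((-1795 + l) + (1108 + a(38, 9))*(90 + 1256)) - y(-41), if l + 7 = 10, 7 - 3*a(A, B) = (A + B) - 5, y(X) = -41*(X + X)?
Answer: -14865479713/4421618 ≈ -3362.0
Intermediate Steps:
y(X) = -82*X
a(A, B) = 4 - A/3 - B/3 (a(A, B) = 7/3 - ((A + B) - 5)/3 = 7/3 - (-5 + A + B)/3 = 7/3 + (5/3 - A/3 - B/3) = 4 - A/3 - B/3)
l = 3 (l = -7 + 10 = 3)
1/((-1795 + l) + (1108 + a(38, 9))*(90 + 1256)) - y(-41) = 1/((-1795 + 3) + (1108 + (4 - ⅓*38 - ⅓*9))*(90 + 1256)) - (-82)*(-41) = 1/(-1792 + (1108 + (4 - 38/3 - 3))*1346) - 1*3362 = 1/(-1792 + (1108 - 35/3)*1346) - 3362 = 1/(-1792 + (3289/3)*1346) - 3362 = 1/(-1792 + 4426994/3) - 3362 = 1/(4421618/3) - 3362 = 3/4421618 - 3362 = -14865479713/4421618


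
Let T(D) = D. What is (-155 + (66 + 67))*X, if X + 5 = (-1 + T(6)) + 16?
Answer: -352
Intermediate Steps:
X = 16 (X = -5 + ((-1 + 6) + 16) = -5 + (5 + 16) = -5 + 21 = 16)
(-155 + (66 + 67))*X = (-155 + (66 + 67))*16 = (-155 + 133)*16 = -22*16 = -352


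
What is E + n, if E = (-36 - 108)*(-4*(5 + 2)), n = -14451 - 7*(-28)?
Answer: -10223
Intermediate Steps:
n = -14255 (n = -14451 - 1*(-196) = -14451 + 196 = -14255)
E = 4032 (E = -(-576)*7 = -144*(-28) = 4032)
E + n = 4032 - 14255 = -10223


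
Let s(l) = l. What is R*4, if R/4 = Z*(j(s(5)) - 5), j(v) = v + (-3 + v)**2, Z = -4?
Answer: -256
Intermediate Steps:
R = -64 (R = 4*(-4*((5 + (-3 + 5)**2) - 5)) = 4*(-4*((5 + 2**2) - 5)) = 4*(-4*((5 + 4) - 5)) = 4*(-4*(9 - 5)) = 4*(-4*4) = 4*(-16) = -64)
R*4 = -64*4 = -256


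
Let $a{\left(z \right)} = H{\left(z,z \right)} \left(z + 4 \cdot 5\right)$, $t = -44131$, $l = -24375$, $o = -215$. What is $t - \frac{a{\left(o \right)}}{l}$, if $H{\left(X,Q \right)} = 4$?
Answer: $- \frac{5516379}{125} \approx -44131.0$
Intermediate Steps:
$a{\left(z \right)} = 80 + 4 z$ ($a{\left(z \right)} = 4 \left(z + 4 \cdot 5\right) = 4 \left(z + 20\right) = 4 \left(20 + z\right) = 80 + 4 z$)
$t - \frac{a{\left(o \right)}}{l} = -44131 - \frac{80 + 4 \left(-215\right)}{-24375} = -44131 - \left(80 - 860\right) \left(- \frac{1}{24375}\right) = -44131 - \left(-780\right) \left(- \frac{1}{24375}\right) = -44131 - \frac{4}{125} = - \frac{5516379}{125}$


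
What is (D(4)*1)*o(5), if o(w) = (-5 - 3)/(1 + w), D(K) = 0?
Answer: 0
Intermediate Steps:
o(w) = -8/(1 + w)
(D(4)*1)*o(5) = (0*1)*(-8/(1 + 5)) = 0*(-8/6) = 0*(-8*1/6) = 0*(-4/3) = 0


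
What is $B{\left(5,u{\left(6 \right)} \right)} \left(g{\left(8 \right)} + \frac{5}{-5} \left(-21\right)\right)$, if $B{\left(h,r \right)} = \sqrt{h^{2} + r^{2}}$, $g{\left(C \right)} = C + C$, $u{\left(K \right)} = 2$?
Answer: $37 \sqrt{29} \approx 199.25$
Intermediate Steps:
$g{\left(C \right)} = 2 C$
$B{\left(5,u{\left(6 \right)} \right)} \left(g{\left(8 \right)} + \frac{5}{-5} \left(-21\right)\right) = \sqrt{5^{2} + 2^{2}} \left(2 \cdot 8 + \frac{5}{-5} \left(-21\right)\right) = \sqrt{25 + 4} \left(16 + 5 \left(- \frac{1}{5}\right) \left(-21\right)\right) = \sqrt{29} \left(16 - -21\right) = \sqrt{29} \left(16 + 21\right) = \sqrt{29} \cdot 37 = 37 \sqrt{29}$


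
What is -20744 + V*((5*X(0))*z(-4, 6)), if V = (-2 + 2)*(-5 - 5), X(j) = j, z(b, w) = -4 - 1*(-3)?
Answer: -20744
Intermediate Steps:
z(b, w) = -1 (z(b, w) = -4 + 3 = -1)
V = 0 (V = 0*(-10) = 0)
-20744 + V*((5*X(0))*z(-4, 6)) = -20744 + 0*((5*0)*(-1)) = -20744 + 0*(0*(-1)) = -20744 + 0*0 = -20744 + 0 = -20744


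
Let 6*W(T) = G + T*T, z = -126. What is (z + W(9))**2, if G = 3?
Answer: 12544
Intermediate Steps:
W(T) = 1/2 + T**2/6 (W(T) = (3 + T*T)/6 = (3 + T**2)/6 = 1/2 + T**2/6)
(z + W(9))**2 = (-126 + (1/2 + (1/6)*9**2))**2 = (-126 + (1/2 + (1/6)*81))**2 = (-126 + (1/2 + 27/2))**2 = (-126 + 14)**2 = (-112)**2 = 12544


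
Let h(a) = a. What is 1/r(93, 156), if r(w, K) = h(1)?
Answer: 1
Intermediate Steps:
r(w, K) = 1
1/r(93, 156) = 1/1 = 1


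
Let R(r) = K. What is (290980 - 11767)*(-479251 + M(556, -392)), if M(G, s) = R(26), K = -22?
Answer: -133819252149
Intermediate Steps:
R(r) = -22
M(G, s) = -22
(290980 - 11767)*(-479251 + M(556, -392)) = (290980 - 11767)*(-479251 - 22) = 279213*(-479273) = -133819252149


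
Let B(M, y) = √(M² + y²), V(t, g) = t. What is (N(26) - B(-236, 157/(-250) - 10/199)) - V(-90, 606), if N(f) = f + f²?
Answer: 792 - √137852219590049/49750 ≈ 556.00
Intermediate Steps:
(N(26) - B(-236, 157/(-250) - 10/199)) - V(-90, 606) = (26*(1 + 26) - √((-236)² + (157/(-250) - 10/199)²)) - 1*(-90) = (26*27 - √(55696 + (157*(-1/250) - 10*1/199)²)) + 90 = (702 - √(55696 + (-157/250 - 10/199)²)) + 90 = (702 - √(55696 + (-33743/49750)²)) + 90 = (702 - √(55696 + 1138590049/2475062500)) + 90 = (702 - √(137852219590049/2475062500)) + 90 = (702 - √137852219590049/49750) + 90 = 792 - √137852219590049/49750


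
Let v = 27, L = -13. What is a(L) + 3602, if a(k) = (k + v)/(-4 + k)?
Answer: 61220/17 ≈ 3601.2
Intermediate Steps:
a(k) = (27 + k)/(-4 + k) (a(k) = (k + 27)/(-4 + k) = (27 + k)/(-4 + k))
a(L) + 3602 = (27 - 13)/(-4 - 13) + 3602 = 14/(-17) + 3602 = -1/17*14 + 3602 = -14/17 + 3602 = 61220/17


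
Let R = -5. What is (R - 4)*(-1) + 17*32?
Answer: 553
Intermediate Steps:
(R - 4)*(-1) + 17*32 = (-5 - 4)*(-1) + 17*32 = -9*(-1) + 544 = 9 + 544 = 553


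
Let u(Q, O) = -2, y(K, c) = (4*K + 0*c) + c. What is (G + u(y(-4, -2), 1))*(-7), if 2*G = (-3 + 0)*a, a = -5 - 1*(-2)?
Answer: -35/2 ≈ -17.500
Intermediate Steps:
y(K, c) = c + 4*K (y(K, c) = (4*K + 0) + c = 4*K + c = c + 4*K)
a = -3 (a = -5 + 2 = -3)
G = 9/2 (G = ((-3 + 0)*(-3))/2 = (-3*(-3))/2 = (½)*9 = 9/2 ≈ 4.5000)
(G + u(y(-4, -2), 1))*(-7) = (9/2 - 2)*(-7) = (5/2)*(-7) = -35/2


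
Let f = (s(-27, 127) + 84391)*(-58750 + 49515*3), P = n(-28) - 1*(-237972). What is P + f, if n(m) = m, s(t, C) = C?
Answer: 7589531754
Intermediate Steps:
P = 237944 (P = -28 - 1*(-237972) = -28 + 237972 = 237944)
f = 7589293810 (f = (127 + 84391)*(-58750 + 49515*3) = 84518*(-58750 + 148545) = 84518*89795 = 7589293810)
P + f = 237944 + 7589293810 = 7589531754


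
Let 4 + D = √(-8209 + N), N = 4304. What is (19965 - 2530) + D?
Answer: 17431 + I*√3905 ≈ 17431.0 + 62.49*I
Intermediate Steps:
D = -4 + I*√3905 (D = -4 + √(-8209 + 4304) = -4 + √(-3905) = -4 + I*√3905 ≈ -4.0 + 62.49*I)
(19965 - 2530) + D = (19965 - 2530) + (-4 + I*√3905) = 17435 + (-4 + I*√3905) = 17431 + I*√3905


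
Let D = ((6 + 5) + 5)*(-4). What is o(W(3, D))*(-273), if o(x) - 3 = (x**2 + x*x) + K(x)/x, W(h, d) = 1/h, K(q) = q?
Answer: -3458/3 ≈ -1152.7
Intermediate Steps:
D = -64 (D = (11 + 5)*(-4) = 16*(-4) = -64)
o(x) = 4 + 2*x**2 (o(x) = 3 + ((x**2 + x*x) + x/x) = 3 + ((x**2 + x**2) + 1) = 3 + (2*x**2 + 1) = 3 + (1 + 2*x**2) = 4 + 2*x**2)
o(W(3, D))*(-273) = (4 + 2*(1/3)**2)*(-273) = (4 + 2*(1/9))*(-273) = (4 + 2/9)*(-273) = (38/9)*(-273) = -3458/3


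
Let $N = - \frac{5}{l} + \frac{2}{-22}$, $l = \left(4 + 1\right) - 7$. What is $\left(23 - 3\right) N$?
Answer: $\frac{530}{11} \approx 48.182$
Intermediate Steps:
$l = -2$ ($l = 5 - 7 = -2$)
$N = \frac{53}{22}$ ($N = - \frac{5}{-2} + \frac{2}{-22} = \left(-5\right) \left(- \frac{1}{2}\right) + 2 \left(- \frac{1}{22}\right) = \frac{5}{2} - \frac{1}{11} = \frac{53}{22} \approx 2.4091$)
$\left(23 - 3\right) N = \left(23 - 3\right) \frac{53}{22} = 20 \cdot \frac{53}{22} = \frac{530}{11}$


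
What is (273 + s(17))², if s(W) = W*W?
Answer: 315844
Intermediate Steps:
s(W) = W²
(273 + s(17))² = (273 + 17²)² = (273 + 289)² = 562² = 315844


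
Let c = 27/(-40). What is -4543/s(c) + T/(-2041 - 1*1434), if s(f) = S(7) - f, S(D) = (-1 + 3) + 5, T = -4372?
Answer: -630134796/1066825 ≈ -590.66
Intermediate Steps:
S(D) = 7 (S(D) = 2 + 5 = 7)
c = -27/40 (c = 27*(-1/40) = -27/40 ≈ -0.67500)
s(f) = 7 - f
-4543/s(c) + T/(-2041 - 1*1434) = -4543/(7 - 1*(-27/40)) - 4372/(-2041 - 1*1434) = -4543/(7 + 27/40) - 4372/(-2041 - 1434) = -4543/307/40 - 4372/(-3475) = -4543*40/307 - 4372*(-1/3475) = -181720/307 + 4372/3475 = -630134796/1066825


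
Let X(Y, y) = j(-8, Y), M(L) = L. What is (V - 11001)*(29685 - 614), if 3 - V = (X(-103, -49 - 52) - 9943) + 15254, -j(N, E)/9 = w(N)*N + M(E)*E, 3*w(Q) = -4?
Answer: 2304400028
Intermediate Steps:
w(Q) = -4/3 (w(Q) = (⅓)*(-4) = -4/3)
j(N, E) = -9*E² + 12*N (j(N, E) = -9*(-4*N/3 + E*E) = -9*(-4*N/3 + E²) = -9*(E² - 4*N/3) = -9*E² + 12*N)
X(Y, y) = -96 - 9*Y² (X(Y, y) = -9*Y² + 12*(-8) = -9*Y² - 96 = -96 - 9*Y²)
V = 90269 (V = 3 - (((-96 - 9*(-103)²) - 9943) + 15254) = 3 - (((-96 - 9*10609) - 9943) + 15254) = 3 - (((-96 - 95481) - 9943) + 15254) = 3 - ((-95577 - 9943) + 15254) = 3 - (-105520 + 15254) = 3 - 1*(-90266) = 3 + 90266 = 90269)
(V - 11001)*(29685 - 614) = (90269 - 11001)*(29685 - 614) = 79268*29071 = 2304400028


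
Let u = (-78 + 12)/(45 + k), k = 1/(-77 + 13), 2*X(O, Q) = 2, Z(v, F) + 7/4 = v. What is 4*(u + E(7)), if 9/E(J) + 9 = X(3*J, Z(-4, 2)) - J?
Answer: -119028/14395 ≈ -8.2687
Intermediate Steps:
Z(v, F) = -7/4 + v
X(O, Q) = 1 (X(O, Q) = (½)*2 = 1)
k = -1/64 (k = 1/(-64) = -1/64 ≈ -0.015625)
E(J) = 9/(-8 - J) (E(J) = 9/(-9 + (1 - J)) = 9/(-8 - J))
u = -4224/2879 (u = (-78 + 12)/(45 - 1/64) = -66/2879/64 = -66*64/2879 = -4224/2879 ≈ -1.4672)
4*(u + E(7)) = 4*(-4224/2879 - 9/(8 + 7)) = 4*(-4224/2879 - 9/15) = 4*(-4224/2879 - 9*1/15) = 4*(-4224/2879 - ⅗) = 4*(-29757/14395) = -119028/14395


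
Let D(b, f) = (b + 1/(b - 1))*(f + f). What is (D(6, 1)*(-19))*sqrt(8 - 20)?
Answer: -2356*I*sqrt(3)/5 ≈ -816.14*I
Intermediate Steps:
D(b, f) = 2*f*(b + 1/(-1 + b)) (D(b, f) = (b + 1/(-1 + b))*(2*f) = 2*f*(b + 1/(-1 + b)))
(D(6, 1)*(-19))*sqrt(8 - 20) = ((2*1*(1 + 6**2 - 1*6)/(-1 + 6))*(-19))*sqrt(8 - 20) = ((2*1*(1 + 36 - 6)/5)*(-19))*sqrt(-12) = ((2*1*(1/5)*31)*(-19))*(2*I*sqrt(3)) = ((62/5)*(-19))*(2*I*sqrt(3)) = -2356*I*sqrt(3)/5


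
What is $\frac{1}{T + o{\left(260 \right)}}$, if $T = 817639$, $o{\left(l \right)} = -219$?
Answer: $\frac{1}{817420} \approx 1.2234 \cdot 10^{-6}$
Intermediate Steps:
$\frac{1}{T + o{\left(260 \right)}} = \frac{1}{817639 - 219} = \frac{1}{817420}$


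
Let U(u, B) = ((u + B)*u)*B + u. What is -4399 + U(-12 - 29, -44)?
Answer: -157780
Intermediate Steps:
U(u, B) = u + B*u*(B + u) (U(u, B) = ((B + u)*u)*B + u = (u*(B + u))*B + u = B*u*(B + u) + u = u + B*u*(B + u))
-4399 + U(-12 - 29, -44) = -4399 + (-12 - 29)*(1 + (-44)**2 - 44*(-12 - 29)) = -4399 - 41*(1 + 1936 - 44*(-41)) = -4399 - 41*(1 + 1936 + 1804) = -4399 - 41*3741 = -4399 - 153381 = -157780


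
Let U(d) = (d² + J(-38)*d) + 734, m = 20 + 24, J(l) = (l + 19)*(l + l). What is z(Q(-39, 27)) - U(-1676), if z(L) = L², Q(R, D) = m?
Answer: -387630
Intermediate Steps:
J(l) = 2*l*(19 + l) (J(l) = (19 + l)*(2*l) = 2*l*(19 + l))
m = 44
U(d) = 734 + d² + 1444*d (U(d) = (d² + (2*(-38)*(19 - 38))*d) + 734 = (d² + (2*(-38)*(-19))*d) + 734 = (d² + 1444*d) + 734 = 734 + d² + 1444*d)
Q(R, D) = 44
z(Q(-39, 27)) - U(-1676) = 44² - (734 + (-1676)² + 1444*(-1676)) = 1936 - (734 + 2808976 - 2420144) = 1936 - 1*389566 = 1936 - 389566 = -387630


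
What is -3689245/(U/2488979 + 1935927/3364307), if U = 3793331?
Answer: -131457838375186351/74810262490 ≈ -1.7572e+6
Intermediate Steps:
-3689245/(U/2488979 + 1935927/3364307) = -3689245/(3793331/2488979 + 1935927/3364307) = -3689245/374051312450/178163605799 = -3689245*178163605799/374051312450 = -131457838375186351/74810262490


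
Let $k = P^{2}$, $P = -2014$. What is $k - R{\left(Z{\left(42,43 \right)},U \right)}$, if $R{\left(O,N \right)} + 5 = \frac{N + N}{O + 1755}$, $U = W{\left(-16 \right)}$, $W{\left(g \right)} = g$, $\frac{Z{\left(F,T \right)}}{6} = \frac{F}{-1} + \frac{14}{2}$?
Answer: $\frac{6266830577}{1545} \approx 4.0562 \cdot 10^{6}$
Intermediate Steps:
$Z{\left(F,T \right)} = 42 - 6 F$ ($Z{\left(F,T \right)} = 6 \left(\frac{F}{-1} + \frac{14}{2}\right) = 6 \left(F \left(-1\right) + 14 \cdot \frac{1}{2}\right) = 6 \left(- F + 7\right) = 6 \left(7 - F\right) = 42 - 6 F$)
$U = -16$
$R{\left(O,N \right)} = -5 + \frac{2 N}{1755 + O}$ ($R{\left(O,N \right)} = -5 + \frac{N + N}{O + 1755} = -5 + \frac{2 N}{1755 + O}$)
$k = 4056196$ ($k = \left(-2014\right)^{2} = 4056196$)
$k - R{\left(Z{\left(42,43 \right)},U \right)} = 4056196 - \frac{-8775 - 5 \left(42 - 252\right) + 2 \left(-16\right)}{1755 + \left(42 - 252\right)} = 4056196 - \frac{-8775 - 5 \left(42 - 252\right) - 32}{1755 + \left(42 - 252\right)} = 4056196 - \frac{-8775 - -1050 - 32}{1755 - 210} = 4056196 - \frac{-8775 + 1050 - 32}{1545} = 4056196 - \frac{1}{1545} \left(-7757\right) = 4056196 - - \frac{7757}{1545} = 4056196 + \frac{7757}{1545} = \frac{6266830577}{1545}$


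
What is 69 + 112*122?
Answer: 13733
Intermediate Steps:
69 + 112*122 = 69 + 13664 = 13733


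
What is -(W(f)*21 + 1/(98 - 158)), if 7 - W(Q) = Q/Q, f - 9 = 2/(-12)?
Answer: -7559/60 ≈ -125.98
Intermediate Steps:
f = 53/6 (f = 9 + 2/(-12) = 9 + 2*(-1/12) = 9 - ⅙ = 53/6 ≈ 8.8333)
W(Q) = 6 (W(Q) = 7 - Q/Q = 7 - 1*1 = 7 - 1 = 6)
-(W(f)*21 + 1/(98 - 158)) = -(6*21 + 1/(98 - 158)) = -(126 + 1/(-60)) = -(126 - 1/60) = -1*7559/60 = -7559/60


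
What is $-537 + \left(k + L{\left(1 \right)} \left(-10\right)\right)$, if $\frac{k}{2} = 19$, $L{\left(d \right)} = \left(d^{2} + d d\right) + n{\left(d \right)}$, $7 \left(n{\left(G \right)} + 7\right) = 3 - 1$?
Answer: $- \frac{3163}{7} \approx -451.86$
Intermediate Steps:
$n{\left(G \right)} = - \frac{47}{7}$ ($n{\left(G \right)} = -7 + \frac{3 - 1}{7} = -7 + \frac{1}{7} \cdot 2 = -7 + \frac{2}{7} = - \frac{47}{7}$)
$L{\left(d \right)} = - \frac{47}{7} + 2 d^{2}$ ($L{\left(d \right)} = \left(d^{2} + d d\right) - \frac{47}{7} = \left(d^{2} + d^{2}\right) - \frac{47}{7} = 2 d^{2} - \frac{47}{7} = - \frac{47}{7} + 2 d^{2}$)
$k = 38$ ($k = 2 \cdot 19 = 38$)
$-537 + \left(k + L{\left(1 \right)} \left(-10\right)\right) = -537 + \left(38 + \left(- \frac{47}{7} + 2 \cdot 1^{2}\right) \left(-10\right)\right) = -537 + \left(38 + \left(- \frac{47}{7} + 2 \cdot 1\right) \left(-10\right)\right) = -537 + \left(38 + \left(- \frac{47}{7} + 2\right) \left(-10\right)\right) = -537 + \left(38 - - \frac{330}{7}\right) = -537 + \left(38 + \frac{330}{7}\right) = -537 + \frac{596}{7} = - \frac{3163}{7}$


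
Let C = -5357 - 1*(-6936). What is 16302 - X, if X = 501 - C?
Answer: 17380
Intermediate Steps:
C = 1579 (C = -5357 + 6936 = 1579)
X = -1078 (X = 501 - 1*1579 = 501 - 1579 = -1078)
16302 - X = 16302 - 1*(-1078) = 16302 + 1078 = 17380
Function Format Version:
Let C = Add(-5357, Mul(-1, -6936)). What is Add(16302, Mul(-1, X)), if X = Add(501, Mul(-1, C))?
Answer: 17380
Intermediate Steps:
C = 1579 (C = Add(-5357, 6936) = 1579)
X = -1078 (X = Add(501, Mul(-1, 1579)) = Add(501, -1579) = -1078)
Add(16302, Mul(-1, X)) = Add(16302, Mul(-1, -1078)) = Add(16302, 1078) = 17380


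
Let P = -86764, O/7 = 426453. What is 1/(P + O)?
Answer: 1/2898407 ≈ 3.4502e-7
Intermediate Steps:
O = 2985171 (O = 7*426453 = 2985171)
1/(P + O) = 1/(-86764 + 2985171) = 1/2898407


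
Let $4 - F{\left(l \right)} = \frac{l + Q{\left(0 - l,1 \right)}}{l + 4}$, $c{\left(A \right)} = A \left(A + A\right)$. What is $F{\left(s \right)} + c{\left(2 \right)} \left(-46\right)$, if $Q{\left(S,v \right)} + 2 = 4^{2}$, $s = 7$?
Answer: $- \frac{4025}{11} \approx -365.91$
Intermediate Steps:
$Q{\left(S,v \right)} = 14$ ($Q{\left(S,v \right)} = -2 + 4^{2} = -2 + 16 = 14$)
$c{\left(A \right)} = 2 A^{2}$ ($c{\left(A \right)} = A 2 A = 2 A^{2}$)
$F{\left(l \right)} = 4 - \frac{14 + l}{4 + l}$ ($F{\left(l \right)} = 4 - \frac{l + 14}{l + 4} = 4 - \frac{14 + l}{4 + l}$)
$F{\left(s \right)} + c{\left(2 \right)} \left(-46\right) = \frac{2 + 3 \cdot 7}{4 + 7} + 2 \cdot 2^{2} \left(-46\right) = \frac{2 + 21}{11} + 2 \cdot 4 \left(-46\right) = \frac{1}{11} \cdot 23 + 8 \left(-46\right) = \frac{23}{11} - 368 = - \frac{4025}{11}$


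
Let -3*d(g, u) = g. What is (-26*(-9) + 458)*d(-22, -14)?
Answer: 15224/3 ≈ 5074.7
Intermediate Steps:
d(g, u) = -g/3
(-26*(-9) + 458)*d(-22, -14) = (-26*(-9) + 458)*(-⅓*(-22)) = (234 + 458)*(22/3) = 692*(22/3) = 15224/3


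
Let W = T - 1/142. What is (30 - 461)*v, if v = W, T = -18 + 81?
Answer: -3855295/142 ≈ -27150.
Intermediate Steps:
T = 63
W = 8945/142 (W = 63 - 1/142 = 8945/142 ≈ 62.993)
v = 8945/142 ≈ 62.993
(30 - 461)*v = (30 - 461)*(8945/142) = -431*8945/142 = -3855295/142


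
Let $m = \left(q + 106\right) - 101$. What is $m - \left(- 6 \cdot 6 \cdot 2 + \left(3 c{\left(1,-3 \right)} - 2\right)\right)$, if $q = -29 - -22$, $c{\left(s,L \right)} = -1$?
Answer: $75$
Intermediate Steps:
$q = -7$ ($q = -29 + 22 = -7$)
$m = -2$ ($m = \left(-7 + 106\right) - 101 = 99 - 101 = -2$)
$m - \left(- 6 \cdot 6 \cdot 2 + \left(3 c{\left(1,-3 \right)} - 2\right)\right) = -2 - \left(- 6 \cdot 6 \cdot 2 + \left(3 \left(-1\right) - 2\right)\right) = -2 - \left(\left(-6\right) 12 - 5\right) = -2 - \left(-72 - 5\right) = -2 - -77 = -2 + 77 = 75$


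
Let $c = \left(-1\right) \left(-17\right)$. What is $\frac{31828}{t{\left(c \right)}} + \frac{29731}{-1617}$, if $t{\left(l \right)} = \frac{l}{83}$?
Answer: $\frac{4271162281}{27489} \approx 1.5538 \cdot 10^{5}$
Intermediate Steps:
$c = 17$
$t{\left(l \right)} = \frac{l}{83}$ ($t{\left(l \right)} = l \frac{1}{83} = \frac{l}{83}$)
$\frac{31828}{t{\left(c \right)}} + \frac{29731}{-1617} = \frac{31828}{\frac{1}{83} \cdot 17} + \frac{29731}{-1617} = \frac{31828}{\frac{17}{83}} + 29731 \left(- \frac{1}{1617}\right) = 31828 \cdot \frac{83}{17} - \frac{29731}{1617} = \frac{2641724}{17} - \frac{29731}{1617} = \frac{4271162281}{27489}$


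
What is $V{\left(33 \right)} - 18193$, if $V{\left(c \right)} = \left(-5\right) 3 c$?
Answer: $-18688$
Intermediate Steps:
$V{\left(c \right)} = - 15 c$
$V{\left(33 \right)} - 18193 = \left(-15\right) 33 - 18193 = -495 - 18193 = -18688$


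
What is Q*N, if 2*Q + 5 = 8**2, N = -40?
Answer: -1180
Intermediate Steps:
Q = 59/2 (Q = -5/2 + (1/2)*8**2 = -5/2 + (1/2)*64 = -5/2 + 32 = 59/2 ≈ 29.500)
Q*N = (59/2)*(-40) = -1180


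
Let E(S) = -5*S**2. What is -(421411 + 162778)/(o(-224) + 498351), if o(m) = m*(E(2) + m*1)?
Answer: -584189/553007 ≈ -1.0564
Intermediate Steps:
o(m) = m*(-20 + m) (o(m) = m*(-5*2**2 + m*1) = m*(-5*4 + m) = m*(-20 + m))
-(421411 + 162778)/(o(-224) + 498351) = -(421411 + 162778)/(-224*(-20 - 224) + 498351) = -584189/(-224*(-244) + 498351) = -584189/(54656 + 498351) = -584189/553007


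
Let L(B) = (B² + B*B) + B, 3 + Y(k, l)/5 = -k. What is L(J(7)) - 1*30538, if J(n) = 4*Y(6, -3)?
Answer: 34082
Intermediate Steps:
Y(k, l) = -15 - 5*k (Y(k, l) = -15 + 5*(-k) = -15 - 5*k)
J(n) = -180 (J(n) = 4*(-15 - 5*6) = 4*(-15 - 30) = 4*(-45) = -180)
L(B) = B + 2*B² (L(B) = (B² + B²) + B = 2*B² + B = B + 2*B²)
L(J(7)) - 1*30538 = -180*(1 + 2*(-180)) - 1*30538 = -180*(1 - 360) - 30538 = -180*(-359) - 30538 = 64620 - 30538 = 34082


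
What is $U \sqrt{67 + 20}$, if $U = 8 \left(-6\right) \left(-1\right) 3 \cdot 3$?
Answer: $432 \sqrt{87} \approx 4029.4$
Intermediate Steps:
$U = 432$ ($U = - 48 \left(\left(-3\right) 3\right) = \left(-48\right) \left(-9\right) = 432$)
$U \sqrt{67 + 20} = 432 \sqrt{67 + 20} = 432 \sqrt{87}$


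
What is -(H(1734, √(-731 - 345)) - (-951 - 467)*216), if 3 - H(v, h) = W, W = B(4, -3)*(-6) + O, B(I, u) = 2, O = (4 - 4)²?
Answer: -306303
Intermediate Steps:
O = 0 (O = 0² = 0)
W = -12 (W = 2*(-6) + 0 = -12 + 0 = -12)
H(v, h) = 15 (H(v, h) = 3 - 1*(-12) = 3 + 12 = 15)
-(H(1734, √(-731 - 345)) - (-951 - 467)*216) = -(15 - (-951 - 467)*216) = -(15 - (-1418)*216) = -(15 - 1*(-306288)) = -(15 + 306288) = -1*306303 = -306303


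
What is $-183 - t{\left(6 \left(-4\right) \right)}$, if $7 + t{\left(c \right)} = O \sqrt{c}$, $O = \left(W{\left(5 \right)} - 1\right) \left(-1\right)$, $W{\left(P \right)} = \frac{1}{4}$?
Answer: $-176 - \frac{3 i \sqrt{6}}{2} \approx -176.0 - 3.6742 i$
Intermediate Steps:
$W{\left(P \right)} = \frac{1}{4}$
$O = \frac{3}{4}$ ($O = \left(\frac{1}{4} - 1\right) \left(-1\right) = \left(- \frac{3}{4}\right) \left(-1\right) = \frac{3}{4} \approx 0.75$)
$t{\left(c \right)} = -7 + \frac{3 \sqrt{c}}{4}$
$-183 - t{\left(6 \left(-4\right) \right)} = -183 - \left(-7 + \frac{3 \sqrt{6 \left(-4\right)}}{4}\right) = -183 - \left(-7 + \frac{3 \sqrt{-24}}{4}\right) = -183 - \left(-7 + \frac{3 \cdot 2 i \sqrt{6}}{4}\right) = -183 - \left(-7 + \frac{3 i \sqrt{6}}{2}\right) = -183 + \left(7 - \frac{3 i \sqrt{6}}{2}\right) = -176 - \frac{3 i \sqrt{6}}{2}$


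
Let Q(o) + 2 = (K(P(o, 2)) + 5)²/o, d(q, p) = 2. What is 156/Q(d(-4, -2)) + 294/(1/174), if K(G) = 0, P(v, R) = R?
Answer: 358196/7 ≈ 51171.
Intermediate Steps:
Q(o) = -2 + 25/o (Q(o) = -2 + (0 + 5)²/o = -2 + 5²/o = -2 + 25/o)
156/Q(d(-4, -2)) + 294/(1/174) = 156/(-2 + 25/2) + 294/(1/174) = 156/(-2 + 25*(½)) + 294/(1/174) = 156/(-2 + 25/2) + 294*174 = 156/(21/2) + 51156 = 156*(2/21) + 51156 = 104/7 + 51156 = 358196/7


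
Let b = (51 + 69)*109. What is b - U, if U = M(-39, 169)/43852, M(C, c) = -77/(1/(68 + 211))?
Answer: 573605643/43852 ≈ 13080.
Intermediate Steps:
M(C, c) = -21483 (M(C, c) = -77/(1/279) = -77/1/279 = -77*279 = -21483)
U = -21483/43852 ≈ -0.48990
b = 13080 (b = 120*109 = 13080)
b - U = 13080 - 1*(-21483/43852) = 13080 + 21483/43852 = 573605643/43852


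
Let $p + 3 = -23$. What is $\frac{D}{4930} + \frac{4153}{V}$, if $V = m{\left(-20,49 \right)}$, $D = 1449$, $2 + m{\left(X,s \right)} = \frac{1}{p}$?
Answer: $- \frac{532254743}{261290} \approx -2037.0$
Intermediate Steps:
$p = -26$ ($p = -3 - 23 = -26$)
$m{\left(X,s \right)} = - \frac{53}{26}$ ($m{\left(X,s \right)} = -2 + \frac{1}{-26} = -2 - \frac{1}{26} = - \frac{53}{26}$)
$V = - \frac{53}{26} \approx -2.0385$
$\frac{D}{4930} + \frac{4153}{V} = \frac{1449}{4930} + \frac{4153}{- \frac{53}{26}} = 1449 \cdot \frac{1}{4930} + 4153 \left(- \frac{26}{53}\right) = \frac{1449}{4930} - \frac{107978}{53} = - \frac{532254743}{261290}$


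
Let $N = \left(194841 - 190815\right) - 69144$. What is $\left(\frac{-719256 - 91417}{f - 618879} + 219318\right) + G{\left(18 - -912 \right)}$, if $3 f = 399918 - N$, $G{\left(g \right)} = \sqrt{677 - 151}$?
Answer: $\frac{101735193379}{463867} + \sqrt{526} \approx 2.1934 \cdot 10^{5}$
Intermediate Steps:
$N = -65118$ ($N = 4026 - 69144 = -65118$)
$G{\left(g \right)} = \sqrt{526}$
$f = 155012$ ($f = \frac{399918 - -65118}{3} = \frac{399918 + 65118}{3} = \frac{1}{3} \cdot 465036 = 155012$)
$\left(\frac{-719256 - 91417}{f - 618879} + 219318\right) + G{\left(18 - -912 \right)} = \left(\frac{-719256 - 91417}{155012 - 618879} + 219318\right) + \sqrt{526} = \left(- \frac{810673}{-463867} + 219318\right) + \sqrt{526} = \left(\left(-810673\right) \left(- \frac{1}{463867}\right) + 219318\right) + \sqrt{526} = \left(\frac{810673}{463867} + 219318\right) + \sqrt{526} = \frac{101735193379}{463867} + \sqrt{526}$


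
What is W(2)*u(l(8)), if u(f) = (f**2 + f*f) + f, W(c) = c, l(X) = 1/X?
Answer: 5/16 ≈ 0.31250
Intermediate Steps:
u(f) = f + 2*f**2 (u(f) = (f**2 + f**2) + f = 2*f**2 + f = f + 2*f**2)
W(2)*u(l(8)) = 2*((1 + 2/8)/8) = 2*((1 + 2*(1/8))/8) = 2*((1 + 1/4)/8) = 2*((1/8)*(5/4)) = 2*(5/32) = 5/16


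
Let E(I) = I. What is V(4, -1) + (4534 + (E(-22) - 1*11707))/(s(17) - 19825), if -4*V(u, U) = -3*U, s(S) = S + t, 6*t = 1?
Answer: -183861/475388 ≈ -0.38676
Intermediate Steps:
t = 1/6 (t = (1/6)*1 = 1/6 ≈ 0.16667)
s(S) = 1/6 + S (s(S) = S + 1/6 = 1/6 + S)
V(u, U) = 3*U/4 (V(u, U) = -(-3)*U/4 = 3*U/4)
V(4, -1) + (4534 + (E(-22) - 1*11707))/(s(17) - 19825) = (3/4)*(-1) + (4534 + (-22 - 1*11707))/((1/6 + 17) - 19825) = -3/4 + (4534 + (-22 - 11707))/(103/6 - 19825) = -3/4 + (4534 - 11729)/(-118847/6) = -3/4 - 7195*(-6/118847) = -3/4 + 43170/118847 = -183861/475388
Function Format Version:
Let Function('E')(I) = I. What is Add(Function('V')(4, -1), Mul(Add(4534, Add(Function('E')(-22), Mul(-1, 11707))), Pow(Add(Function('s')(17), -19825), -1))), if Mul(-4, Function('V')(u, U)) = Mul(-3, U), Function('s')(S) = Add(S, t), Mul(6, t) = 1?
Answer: Rational(-183861, 475388) ≈ -0.38676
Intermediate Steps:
t = Rational(1, 6) (t = Mul(Rational(1, 6), 1) = Rational(1, 6) ≈ 0.16667)
Function('s')(S) = Add(Rational(1, 6), S) (Function('s')(S) = Add(S, Rational(1, 6)) = Add(Rational(1, 6), S))
Function('V')(u, U) = Mul(Rational(3, 4), U) (Function('V')(u, U) = Mul(Rational(-1, 4), Mul(-3, U)) = Mul(Rational(3, 4), U))
Add(Function('V')(4, -1), Mul(Add(4534, Add(Function('E')(-22), Mul(-1, 11707))), Pow(Add(Function('s')(17), -19825), -1))) = Add(Mul(Rational(3, 4), -1), Mul(Add(4534, Add(-22, Mul(-1, 11707))), Pow(Add(Add(Rational(1, 6), 17), -19825), -1))) = Add(Rational(-3, 4), Mul(Add(4534, Add(-22, -11707)), Pow(Add(Rational(103, 6), -19825), -1))) = Add(Rational(-3, 4), Mul(Add(4534, -11729), Pow(Rational(-118847, 6), -1))) = Add(Rational(-3, 4), Mul(-7195, Rational(-6, 118847))) = Add(Rational(-3, 4), Rational(43170, 118847)) = Rational(-183861, 475388)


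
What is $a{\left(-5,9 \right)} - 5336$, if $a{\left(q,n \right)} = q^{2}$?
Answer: $-5311$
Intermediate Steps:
$a{\left(-5,9 \right)} - 5336 = \left(-5\right)^{2} - 5336 = 25 - 5336 = -5311$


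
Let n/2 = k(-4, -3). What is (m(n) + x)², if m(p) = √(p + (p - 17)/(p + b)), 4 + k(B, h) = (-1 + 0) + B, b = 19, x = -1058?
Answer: (1058 - I*√53)² ≈ 1.1193e+6 - 1.54e+4*I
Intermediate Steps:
k(B, h) = -5 + B (k(B, h) = -4 + ((-1 + 0) + B) = -4 + (-1 + B) = -5 + B)
n = -18 (n = 2*(-5 - 4) = 2*(-9) = -18)
m(p) = √(p + (-17 + p)/(19 + p)) (m(p) = √(p + (p - 17)/(p + 19)) = √(p + (-17 + p)/(19 + p)))
(m(n) + x)² = (√((-17 - 18 - 18*(19 - 18))/(19 - 18)) - 1058)² = (√((-17 - 18 - 18*1)/1) - 1058)² = (√(1*(-17 - 18 - 18)) - 1058)² = (√(1*(-53)) - 1058)² = (√(-53) - 1058)² = (I*√53 - 1058)² = (-1058 + I*√53)²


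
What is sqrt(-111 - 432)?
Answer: I*sqrt(543) ≈ 23.302*I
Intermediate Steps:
sqrt(-111 - 432) = sqrt(-543) = I*sqrt(543)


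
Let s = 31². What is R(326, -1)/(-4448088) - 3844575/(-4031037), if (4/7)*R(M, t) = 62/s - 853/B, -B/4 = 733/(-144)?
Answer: 86353979560984891/90540587831728464 ≈ 0.95376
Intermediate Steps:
B = 733/36 (B = -2932/(-144) = -2932*(-1)/144 = -4*(-733/144) = 733/36 ≈ 20.361)
s = 961
R(M, t) = -3326687/45446 (R(M, t) = 7*(62/961 - 853/733/36)/4 = 7*(62*(1/961) - 853*36/733)/4 = 7*(2/31 - 30708/733)/4 = (7/4)*(-950482/22723) = -3326687/45446)
R(326, -1)/(-4448088) - 3844575/(-4031037) = -3326687/45446/(-4448088) - 3844575/(-4031037) = -3326687/45446*(-1/4448088) - 3844575*(-1/4031037) = 3326687/202147807248 + 427175/447893 = 86353979560984891/90540587831728464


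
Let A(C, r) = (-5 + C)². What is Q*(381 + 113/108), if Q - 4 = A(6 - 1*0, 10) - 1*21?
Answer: -165044/27 ≈ -6112.7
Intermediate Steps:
Q = -16 (Q = 4 + ((-5 + (6 - 1*0))² - 1*21) = 4 + ((-5 + (6 + 0))² - 21) = 4 + ((-5 + 6)² - 21) = 4 + (1² - 21) = 4 + (1 - 21) = 4 - 20 = -16)
Q*(381 + 113/108) = -16*(381 + 113/108) = -16*41261/108 = -165044/27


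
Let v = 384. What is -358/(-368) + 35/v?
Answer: 9397/8832 ≈ 1.0640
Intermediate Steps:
-358/(-368) + 35/v = -358/(-368) + 35/384 = -358*(-1/368) + 35*(1/384) = 179/184 + 35/384 = 9397/8832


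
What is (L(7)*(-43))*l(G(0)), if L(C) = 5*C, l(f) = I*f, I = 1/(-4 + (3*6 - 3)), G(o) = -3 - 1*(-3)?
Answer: 0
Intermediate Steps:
G(o) = 0 (G(o) = -3 + 3 = 0)
I = 1/11 (I = 1/(-4 + (18 - 3)) = 1/(-4 + 15) = 1/11 ≈ 0.090909)
l(f) = f/11
(L(7)*(-43))*l(G(0)) = ((5*7)*(-43))*((1/11)*0) = (35*(-43))*0 = -1505*0 = 0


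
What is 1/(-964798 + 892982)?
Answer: -1/71816 ≈ -1.3924e-5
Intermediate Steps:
1/(-964798 + 892982) = 1/(-71816) = -1/71816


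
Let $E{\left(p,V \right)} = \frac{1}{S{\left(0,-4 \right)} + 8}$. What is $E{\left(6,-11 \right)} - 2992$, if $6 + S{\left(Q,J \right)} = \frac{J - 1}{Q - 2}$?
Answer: $- \frac{26926}{9} \approx -2991.8$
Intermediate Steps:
$S{\left(Q,J \right)} = -6 + \frac{-1 + J}{-2 + Q}$ ($S{\left(Q,J \right)} = -6 + \frac{J - 1}{Q - 2} = -6 + \frac{-1 + J}{-2 + Q}$)
$E{\left(p,V \right)} = \frac{2}{9}$ ($E{\left(p,V \right)} = \frac{1}{\frac{11 - 4 - 0}{-2 + 0} + 8} = \frac{1}{\frac{11 - 4 + 0}{-2} + 8} = \frac{1}{\left(- \frac{1}{2}\right) 7 + 8} = \frac{1}{- \frac{7}{2} + 8} = \frac{1}{\frac{9}{2}} = \frac{2}{9}$)
$E{\left(6,-11 \right)} - 2992 = \frac{2}{9} - 2992 = - \frac{26926}{9}$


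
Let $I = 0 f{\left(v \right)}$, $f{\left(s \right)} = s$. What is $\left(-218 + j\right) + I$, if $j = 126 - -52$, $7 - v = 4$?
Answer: $-40$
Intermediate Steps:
$v = 3$ ($v = 7 - 4 = 3$)
$j = 178$ ($j = 126 + 52 = 178$)
$I = 0$ ($I = 0 \cdot 3 = 0$)
$\left(-218 + j\right) + I = \left(-218 + 178\right) + 0 = -40 + 0 = -40$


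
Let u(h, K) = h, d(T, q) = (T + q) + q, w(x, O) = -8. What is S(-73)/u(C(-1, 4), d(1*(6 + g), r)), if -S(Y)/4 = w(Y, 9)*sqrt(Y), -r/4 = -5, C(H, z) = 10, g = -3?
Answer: 16*I*sqrt(73)/5 ≈ 27.341*I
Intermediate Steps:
r = 20 (r = -4*(-5) = 20)
d(T, q) = T + 2*q
S(Y) = 32*sqrt(Y) (S(Y) = -(-32)*sqrt(Y) = 32*sqrt(Y))
S(-73)/u(C(-1, 4), d(1*(6 + g), r)) = (32*sqrt(-73))/10 = (32*(I*sqrt(73)))*(1/10) = (32*I*sqrt(73))*(1/10) = 16*I*sqrt(73)/5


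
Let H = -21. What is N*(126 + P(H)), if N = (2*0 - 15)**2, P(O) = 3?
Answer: 29025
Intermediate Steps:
N = 225 (N = (0 - 15)**2 = (-15)**2 = 225)
N*(126 + P(H)) = 225*(126 + 3) = 225*129 = 29025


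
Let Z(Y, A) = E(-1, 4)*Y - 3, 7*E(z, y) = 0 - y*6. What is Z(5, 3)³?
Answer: -2803221/343 ≈ -8172.7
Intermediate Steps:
E(z, y) = -6*y/7 (E(z, y) = (0 - y*6)/7 = (0 - 6*y)/7 = (-6*y)/7 = -6*y/7)
Z(Y, A) = -3 - 24*Y/7 (Z(Y, A) = (-6/7*4)*Y - 3 = -24*Y/7 - 3 = -3 - 24*Y/7)
Z(5, 3)³ = (-3 - 24/7*5)³ = (-3 - 120/7)³ = (-141/7)³ = -2803221/343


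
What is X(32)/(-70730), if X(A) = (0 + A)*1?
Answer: -16/35365 ≈ -0.00045242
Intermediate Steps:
X(A) = A (X(A) = A*1 = A)
X(32)/(-70730) = 32/(-70730) = 32*(-1/70730) = -16/35365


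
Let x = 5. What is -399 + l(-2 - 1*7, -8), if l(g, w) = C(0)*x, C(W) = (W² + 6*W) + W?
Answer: -399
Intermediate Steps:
C(W) = W² + 7*W
l(g, w) = 0 (l(g, w) = (0*(7 + 0))*5 = (0*7)*5 = 0*5 = 0)
-399 + l(-2 - 1*7, -8) = -399 + 0 = -399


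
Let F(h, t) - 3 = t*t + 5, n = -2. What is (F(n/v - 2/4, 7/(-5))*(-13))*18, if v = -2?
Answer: -58266/25 ≈ -2330.6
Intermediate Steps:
F(h, t) = 8 + t² (F(h, t) = 3 + (t*t + 5) = 3 + (t² + 5) = 3 + (5 + t²) = 8 + t²)
(F(n/v - 2/4, 7/(-5))*(-13))*18 = ((8 + (7/(-5))²)*(-13))*18 = ((8 + (7*(-⅕))²)*(-13))*18 = ((8 + (-7/5)²)*(-13))*18 = ((8 + 49/25)*(-13))*18 = ((249/25)*(-13))*18 = -3237/25*18 = -58266/25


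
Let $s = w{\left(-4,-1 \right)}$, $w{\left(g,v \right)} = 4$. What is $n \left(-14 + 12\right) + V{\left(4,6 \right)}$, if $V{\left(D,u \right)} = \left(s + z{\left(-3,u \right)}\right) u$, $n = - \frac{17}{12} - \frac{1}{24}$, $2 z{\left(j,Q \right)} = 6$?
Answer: $\frac{539}{12} \approx 44.917$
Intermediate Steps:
$z{\left(j,Q \right)} = 3$ ($z{\left(j,Q \right)} = \frac{1}{2} \cdot 6 = 3$)
$n = - \frac{35}{24}$ ($n = \left(-17\right) \frac{1}{12} - \frac{1}{24} = - \frac{17}{12} - \frac{1}{24} = - \frac{35}{24} \approx -1.4583$)
$s = 4$
$V{\left(D,u \right)} = 7 u$ ($V{\left(D,u \right)} = \left(4 + 3\right) u = 7 u$)
$n \left(-14 + 12\right) + V{\left(4,6 \right)} = - \frac{35 \left(-14 + 12\right)}{24} + 7 \cdot 6 = \left(- \frac{35}{24}\right) \left(-2\right) + 42 = \frac{35}{12} + 42 = \frac{539}{12}$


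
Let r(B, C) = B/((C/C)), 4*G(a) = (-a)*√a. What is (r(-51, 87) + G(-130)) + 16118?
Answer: 16067 + 65*I*√130/2 ≈ 16067.0 + 370.56*I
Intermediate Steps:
G(a) = -a^(3/2)/4 (G(a) = ((-a)*√a)/4 = (-a^(3/2))/4 = -a^(3/2)/4)
r(B, C) = B (r(B, C) = B/1 = B*1 = B)
(r(-51, 87) + G(-130)) + 16118 = (-51 - (-65)*I*√130/2) + 16118 = (-51 + 65*I*√130/2) + 16118 = 16067 + 65*I*√130/2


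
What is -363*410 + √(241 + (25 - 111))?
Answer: -148830 + √155 ≈ -1.4882e+5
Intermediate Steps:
-363*410 + √(241 + (25 - 111)) = -148830 + √(241 - 86) = -148830 + √155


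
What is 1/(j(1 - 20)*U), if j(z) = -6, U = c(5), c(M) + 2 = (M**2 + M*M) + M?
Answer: -1/318 ≈ -0.0031447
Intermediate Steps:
c(M) = -2 + M + 2*M**2 (c(M) = -2 + ((M**2 + M*M) + M) = -2 + ((M**2 + M**2) + M) = -2 + (2*M**2 + M) = -2 + (M + 2*M**2) = -2 + M + 2*M**2)
U = 53 (U = -2 + 5 + 2*5**2 = -2 + 5 + 2*25 = -2 + 5 + 50 = 53)
1/(j(1 - 20)*U) = 1/(-6*53) = 1/(-318) = -1/318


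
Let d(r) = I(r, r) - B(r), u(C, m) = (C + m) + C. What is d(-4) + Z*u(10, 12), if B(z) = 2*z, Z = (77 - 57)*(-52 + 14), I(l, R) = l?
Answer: -24316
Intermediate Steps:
Z = -760 (Z = 20*(-38) = -760)
u(C, m) = m + 2*C
d(r) = -r (d(r) = r - 2*r = -r)
d(-4) + Z*u(10, 12) = -1*(-4) - 760*(12 + 2*10) = 4 - 760*(12 + 20) = 4 - 760*32 = 4 - 24320 = -24316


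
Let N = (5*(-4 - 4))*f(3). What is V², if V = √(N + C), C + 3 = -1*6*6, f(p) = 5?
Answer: -239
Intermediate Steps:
C = -39 (C = -3 - 1*6*6 = -3 - 6*6 = -3 - 36 = -39)
N = -200 (N = (5*(-4 - 4))*5 = (5*(-8))*5 = -40*5 = -200)
V = I*√239 (V = √(-200 - 39) = √(-239) = I*√239 ≈ 15.46*I)
V² = (I*√239)² = -239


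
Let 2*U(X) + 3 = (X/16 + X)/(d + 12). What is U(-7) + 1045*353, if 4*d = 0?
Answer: 141651145/384 ≈ 3.6888e+5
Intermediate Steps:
d = 0 (d = (¼)*0 = 0)
U(X) = -3/2 + 17*X/384 (U(X) = -3/2 + ((X/16 + X)/(0 + 12))/2 = -3/2 + ((X*(1/16) + X)/12)/2 = -3/2 + ((X/16 + X)*(1/12))/2 = -3/2 + ((17*X/16)*(1/12))/2 = -3/2 + (17*X/192)/2 = -3/2 + 17*X/384)
U(-7) + 1045*353 = (-3/2 + (17/384)*(-7)) + 1045*353 = (-3/2 - 119/384) + 368885 = -695/384 + 368885 = 141651145/384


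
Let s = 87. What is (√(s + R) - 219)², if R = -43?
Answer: 48005 - 876*√11 ≈ 45100.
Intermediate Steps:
(√(s + R) - 219)² = (√(87 - 43) - 219)² = (√44 - 219)² = (2*√11 - 219)² = (-219 + 2*√11)²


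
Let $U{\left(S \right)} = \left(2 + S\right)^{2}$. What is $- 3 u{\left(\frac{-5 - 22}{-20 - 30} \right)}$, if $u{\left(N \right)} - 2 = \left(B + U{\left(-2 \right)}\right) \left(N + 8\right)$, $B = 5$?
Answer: $- \frac{1341}{10} \approx -134.1$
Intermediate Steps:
$u{\left(N \right)} = 42 + 5 N$ ($u{\left(N \right)} = 2 + \left(5 + \left(2 - 2\right)^{2}\right) \left(N + 8\right) = 2 + \left(5 + 0^{2}\right) \left(8 + N\right) = 2 + \left(5 + 0\right) \left(8 + N\right) = 2 + 5 \left(8 + N\right) = 2 + \left(40 + 5 N\right) = 42 + 5 N$)
$- 3 u{\left(\frac{-5 - 22}{-20 - 30} \right)} = - 3 \left(42 + 5 \frac{-5 - 22}{-20 - 30}\right) = - 3 \left(42 + 5 \left(- \frac{27}{-50}\right)\right) = - 3 \left(42 + 5 \left(\left(-27\right) \left(- \frac{1}{50}\right)\right)\right) = - 3 \left(42 + 5 \cdot \frac{27}{50}\right) = - 3 \left(42 + \frac{27}{10}\right) = \left(-3\right) \frac{447}{10} = - \frac{1341}{10}$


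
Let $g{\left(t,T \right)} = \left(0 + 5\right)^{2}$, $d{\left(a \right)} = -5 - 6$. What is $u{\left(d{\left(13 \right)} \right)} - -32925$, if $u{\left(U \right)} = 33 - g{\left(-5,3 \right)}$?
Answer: $32933$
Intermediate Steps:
$d{\left(a \right)} = -11$ ($d{\left(a \right)} = -5 - 6 = -11$)
$g{\left(t,T \right)} = 25$ ($g{\left(t,T \right)} = 5^{2} = 25$)
$u{\left(U \right)} = 8$ ($u{\left(U \right)} = 33 - 25 = 8$)
$u{\left(d{\left(13 \right)} \right)} - -32925 = 8 - -32925 = 8 + 32925 = 32933$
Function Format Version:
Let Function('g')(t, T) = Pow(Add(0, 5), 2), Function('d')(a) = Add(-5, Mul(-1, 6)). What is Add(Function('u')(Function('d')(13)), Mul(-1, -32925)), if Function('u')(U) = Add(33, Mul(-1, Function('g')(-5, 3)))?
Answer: 32933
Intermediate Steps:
Function('d')(a) = -11 (Function('d')(a) = Add(-5, -6) = -11)
Function('g')(t, T) = 25 (Function('g')(t, T) = Pow(5, 2) = 25)
Function('u')(U) = 8 (Function('u')(U) = Add(33, Mul(-1, 25)) = Add(33, -25) = 8)
Add(Function('u')(Function('d')(13)), Mul(-1, -32925)) = Add(8, Mul(-1, -32925)) = Add(8, 32925) = 32933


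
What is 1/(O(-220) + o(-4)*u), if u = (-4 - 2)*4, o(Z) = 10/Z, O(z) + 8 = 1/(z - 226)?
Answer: 446/23191 ≈ 0.019232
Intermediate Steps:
O(z) = -8 + 1/(-226 + z) (O(z) = -8 + 1/(z - 226) = -8 + 1/(-226 + z))
u = -24 (u = -6*4 = -24)
1/(O(-220) + o(-4)*u) = 1/((1809 - 8*(-220))/(-226 - 220) + (10/(-4))*(-24)) = 1/((1809 + 1760)/(-446) + (10*(-¼))*(-24)) = 1/(-1/446*3569 - 5/2*(-24)) = 1/(-3569/446 + 60) = 1/(23191/446) = 446/23191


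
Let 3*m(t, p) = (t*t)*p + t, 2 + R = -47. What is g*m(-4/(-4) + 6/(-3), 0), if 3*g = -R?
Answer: -49/9 ≈ -5.4444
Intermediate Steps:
R = -49 (R = -2 - 47 = -49)
m(t, p) = t/3 + p*t²/3 (m(t, p) = ((t*t)*p + t)/3 = (t²*p + t)/3 = (p*t² + t)/3 = (t + p*t²)/3 = t/3 + p*t²/3)
g = 49/3 (g = (-1*(-49))/3 = (⅓)*49 = 49/3 ≈ 16.333)
g*m(-4/(-4) + 6/(-3), 0) = 49*((-4/(-4) + 6/(-3))*(1 + 0*(-4/(-4) + 6/(-3)))/3)/3 = 49*((-4*(-¼) + 6*(-⅓))*(1 + 0*(-4*(-¼) + 6*(-⅓)))/3)/3 = 49*((1 - 2)*(1 + 0*(1 - 2))/3)/3 = 49*((⅓)*(-1)*(1 + 0*(-1)))/3 = 49*((⅓)*(-1)*(1 + 0))/3 = 49*((⅓)*(-1)*1)/3 = (49/3)*(-⅓) = -49/9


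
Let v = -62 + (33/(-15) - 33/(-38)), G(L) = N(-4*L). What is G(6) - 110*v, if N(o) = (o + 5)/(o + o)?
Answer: 6353785/912 ≈ 6966.9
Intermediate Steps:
N(o) = (5 + o)/(2*o) (N(o) = (5 + o)/((2*o)) = (5 + o)*(1/(2*o)) = (5 + o)/(2*o))
G(L) = -(5 - 4*L)/(8*L) (G(L) = (5 - 4*L)/(2*((-4*L))) = (-1/(4*L))*(5 - 4*L)/2 = -(5 - 4*L)/(8*L))
v = -12033/190 (v = -62 + (33*(-1/15) - 33*(-1/38)) = -62 + (-11/5 + 33/38) = -62 - 253/190 = -12033/190 ≈ -63.332)
G(6) - 110*v = (⅛)*(-5 + 4*6)/6 - 110*(-12033/190) = (⅛)*(⅙)*(-5 + 24) + 132363/19 = (⅛)*(⅙)*19 + 132363/19 = 19/48 + 132363/19 = 6353785/912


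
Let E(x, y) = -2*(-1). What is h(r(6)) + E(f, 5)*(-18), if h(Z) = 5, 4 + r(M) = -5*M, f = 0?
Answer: -31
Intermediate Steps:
r(M) = -4 - 5*M
E(x, y) = 2
h(r(6)) + E(f, 5)*(-18) = 5 + 2*(-18) = 5 - 36 = -31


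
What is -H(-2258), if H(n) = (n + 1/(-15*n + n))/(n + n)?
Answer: -71379895/142759792 ≈ -0.50000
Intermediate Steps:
H(n) = (n - 1/(14*n))/(2*n) (H(n) = (n + 1/(-14*n))/((2*n)) = (n - 1/(14*n))*(1/(2*n)) = (n - 1/(14*n))/(2*n))
-H(-2258) = -(½ - 1/28/(-2258)²) = -(½ - 1/28*1/5098564) = -(½ - 1/142759792) = -1*71379895/142759792 = -71379895/142759792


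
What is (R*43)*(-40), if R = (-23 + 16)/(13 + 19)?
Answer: 1505/4 ≈ 376.25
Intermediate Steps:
R = -7/32 ≈ -0.21875
(R*43)*(-40) = -7/32*43*(-40) = -301/32*(-40) = 1505/4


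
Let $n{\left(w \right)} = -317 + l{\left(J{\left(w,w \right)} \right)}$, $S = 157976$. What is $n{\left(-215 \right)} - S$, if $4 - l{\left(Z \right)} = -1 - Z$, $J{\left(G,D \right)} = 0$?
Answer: $-158288$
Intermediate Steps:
$l{\left(Z \right)} = 5 + Z$ ($l{\left(Z \right)} = 4 - \left(-1 - Z\right) = 4 + \left(1 + Z\right) = 5 + Z$)
$n{\left(w \right)} = -312$ ($n{\left(w \right)} = -317 + \left(5 + 0\right) = -317 + 5 = -312$)
$n{\left(-215 \right)} - S = -312 - 157976 = -158288$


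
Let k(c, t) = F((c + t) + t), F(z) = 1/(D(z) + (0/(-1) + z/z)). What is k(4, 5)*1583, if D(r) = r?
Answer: 1583/15 ≈ 105.53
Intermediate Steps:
F(z) = 1/(1 + z) (F(z) = 1/(z + (0/(-1) + z/z)) = 1/(z + (0*(-1) + 1)) = 1/(z + (0 + 1)) = 1/(z + 1) = 1/(1 + z))
k(c, t) = 1/(1 + c + 2*t) (k(c, t) = 1/(1 + ((c + t) + t)) = 1/(1 + (c + 2*t)) = 1/(1 + c + 2*t))
k(4, 5)*1583 = 1583/(1 + 4 + 2*5) = 1583/(1 + 4 + 10) = 1583/15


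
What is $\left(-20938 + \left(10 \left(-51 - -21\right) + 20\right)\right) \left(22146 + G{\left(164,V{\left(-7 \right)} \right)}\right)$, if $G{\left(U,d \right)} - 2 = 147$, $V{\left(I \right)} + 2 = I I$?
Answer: $-473055310$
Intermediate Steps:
$V{\left(I \right)} = -2 + I^{2}$ ($V{\left(I \right)} = -2 + I I = -2 + I^{2}$)
$G{\left(U,d \right)} = 149$ ($G{\left(U,d \right)} = 2 + 147 = 149$)
$\left(-20938 + \left(10 \left(-51 - -21\right) + 20\right)\right) \left(22146 + G{\left(164,V{\left(-7 \right)} \right)}\right) = \left(-20938 + \left(10 \left(-51 - -21\right) + 20\right)\right) \left(22146 + 149\right) = \left(-20938 + \left(10 \left(-51 + 21\right) + 20\right)\right) 22295 = \left(-20938 + \left(10 \left(-30\right) + 20\right)\right) 22295 = \left(-20938 + \left(-300 + 20\right)\right) 22295 = \left(-20938 - 280\right) 22295 = \left(-21218\right) 22295 = -473055310$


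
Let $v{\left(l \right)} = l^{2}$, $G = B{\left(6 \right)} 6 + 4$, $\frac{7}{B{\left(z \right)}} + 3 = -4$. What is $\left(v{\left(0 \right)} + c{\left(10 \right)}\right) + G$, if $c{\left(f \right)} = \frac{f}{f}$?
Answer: $-1$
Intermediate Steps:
$c{\left(f \right)} = 1$
$B{\left(z \right)} = -1$ ($B{\left(z \right)} = \frac{7}{-3 - 4} = \frac{7}{-7} = 7 \left(- \frac{1}{7}\right) = -1$)
$G = -2$ ($G = \left(-1\right) 6 + 4 = -6 + 4 = -2$)
$\left(v{\left(0 \right)} + c{\left(10 \right)}\right) + G = \left(0^{2} + 1\right) - 2 = \left(0 + 1\right) - 2 = 1 - 2 = -1$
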